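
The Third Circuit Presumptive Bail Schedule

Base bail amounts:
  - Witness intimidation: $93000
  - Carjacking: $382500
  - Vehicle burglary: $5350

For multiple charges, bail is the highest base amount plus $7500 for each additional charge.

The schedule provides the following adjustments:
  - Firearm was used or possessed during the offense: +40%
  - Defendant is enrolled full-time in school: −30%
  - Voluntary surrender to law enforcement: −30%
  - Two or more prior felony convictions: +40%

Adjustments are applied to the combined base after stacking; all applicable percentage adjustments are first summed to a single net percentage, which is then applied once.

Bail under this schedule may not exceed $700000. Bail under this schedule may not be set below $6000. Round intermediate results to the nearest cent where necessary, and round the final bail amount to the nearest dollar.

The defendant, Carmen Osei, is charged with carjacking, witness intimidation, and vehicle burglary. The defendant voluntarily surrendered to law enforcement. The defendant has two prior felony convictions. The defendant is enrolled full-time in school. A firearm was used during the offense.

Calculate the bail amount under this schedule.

Base amounts from the schedule: carjacking $382500; witness intimidation $93000; vehicle burglary $5350.
Stacking rule: highest base plus $7500 per additional charge. Highest is carjacking at $382500; 2 additional charges → +$15000. Combined base = $397500.
Net percentage adjustment: +40% −30% −30% +40% = +20%. $397500 × 1.2 = $477000.
$477000 is within the $700000 maximum.
$477000 is at or above the $6000 minimum.

$477000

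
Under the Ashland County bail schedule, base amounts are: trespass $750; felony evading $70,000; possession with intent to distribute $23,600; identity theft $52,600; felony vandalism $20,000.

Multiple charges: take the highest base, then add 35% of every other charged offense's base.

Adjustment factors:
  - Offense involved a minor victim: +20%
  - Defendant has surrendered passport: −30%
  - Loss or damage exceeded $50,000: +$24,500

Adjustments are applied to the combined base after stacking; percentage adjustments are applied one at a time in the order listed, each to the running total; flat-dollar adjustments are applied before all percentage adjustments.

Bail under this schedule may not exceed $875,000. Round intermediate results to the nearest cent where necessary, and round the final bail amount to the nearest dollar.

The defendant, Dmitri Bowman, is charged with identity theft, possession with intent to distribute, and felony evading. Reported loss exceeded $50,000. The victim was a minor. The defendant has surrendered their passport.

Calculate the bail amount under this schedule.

Base amounts from the schedule: identity theft $52,600; possession with intent to distribute $23,600; felony evading $70,000.
Stacking rule: highest base plus 35% of each additional charge. Highest is felony evading at $70,000. Additional: $52,600 × 35% = $18,410; $23,600 × 35% = $8,260. Combined base = $70,000 + $26,670 = $96,670.
Loss or damage exceeded $50,000 (+$24,500 flat): $96,670 + $24,500 = $121,170.
Offense involved a minor victim (+20%): $121,170 × 1.2 = $145,404.
Defendant has surrendered passport (−30%): $145,404 × 0.7 = $101,782.80.
$101,782.80 is within the $875,000 maximum.
Rounded to the nearest dollar: $101,783.

$101,783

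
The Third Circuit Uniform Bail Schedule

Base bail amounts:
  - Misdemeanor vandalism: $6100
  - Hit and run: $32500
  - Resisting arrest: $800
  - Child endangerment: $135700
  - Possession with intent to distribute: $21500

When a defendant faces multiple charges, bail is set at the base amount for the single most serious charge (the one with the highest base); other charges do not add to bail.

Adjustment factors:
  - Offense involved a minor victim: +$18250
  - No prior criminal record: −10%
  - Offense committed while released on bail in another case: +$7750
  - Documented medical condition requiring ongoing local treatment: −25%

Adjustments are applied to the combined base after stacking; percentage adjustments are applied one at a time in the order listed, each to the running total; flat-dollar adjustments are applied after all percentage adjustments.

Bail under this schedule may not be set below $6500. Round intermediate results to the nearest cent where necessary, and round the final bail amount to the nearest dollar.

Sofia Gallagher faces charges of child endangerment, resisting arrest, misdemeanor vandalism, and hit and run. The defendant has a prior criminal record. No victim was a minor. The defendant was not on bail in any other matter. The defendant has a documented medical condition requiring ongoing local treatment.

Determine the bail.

Base amounts from the schedule: child endangerment $135700; resisting arrest $800; misdemeanor vandalism $6100; hit and run $32500.
Stacking rule: use the highest base only. Highest is child endangerment at $135700. Combined base = $135700.
Documented medical condition requiring ongoing local treatment (−25%): $135700 × 0.75 = $101775.
$101775 is at or above the $6500 minimum.

$101775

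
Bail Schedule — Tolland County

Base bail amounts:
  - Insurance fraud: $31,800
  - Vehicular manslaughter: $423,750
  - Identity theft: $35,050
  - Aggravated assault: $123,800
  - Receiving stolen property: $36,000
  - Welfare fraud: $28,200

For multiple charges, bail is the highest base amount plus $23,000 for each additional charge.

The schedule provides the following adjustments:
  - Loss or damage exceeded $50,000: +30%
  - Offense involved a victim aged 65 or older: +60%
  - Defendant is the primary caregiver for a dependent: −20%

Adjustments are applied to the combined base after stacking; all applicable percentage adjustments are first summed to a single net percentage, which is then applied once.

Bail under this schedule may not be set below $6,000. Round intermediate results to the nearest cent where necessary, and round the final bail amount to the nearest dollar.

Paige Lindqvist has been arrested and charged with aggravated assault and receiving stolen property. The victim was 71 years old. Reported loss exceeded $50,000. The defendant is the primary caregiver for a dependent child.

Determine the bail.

Base amounts from the schedule: aggravated assault $123,800; receiving stolen property $36,000.
Stacking rule: highest base plus $23,000 per additional charge. Highest is aggravated assault at $123,800; 1 additional charge → +$23,000. Combined base = $146,800.
Net percentage adjustment: +30% +60% −20% = +70%. $146,800 × 1.7 = $249,560.
$249,560 is at or above the $6,000 minimum.

$249,560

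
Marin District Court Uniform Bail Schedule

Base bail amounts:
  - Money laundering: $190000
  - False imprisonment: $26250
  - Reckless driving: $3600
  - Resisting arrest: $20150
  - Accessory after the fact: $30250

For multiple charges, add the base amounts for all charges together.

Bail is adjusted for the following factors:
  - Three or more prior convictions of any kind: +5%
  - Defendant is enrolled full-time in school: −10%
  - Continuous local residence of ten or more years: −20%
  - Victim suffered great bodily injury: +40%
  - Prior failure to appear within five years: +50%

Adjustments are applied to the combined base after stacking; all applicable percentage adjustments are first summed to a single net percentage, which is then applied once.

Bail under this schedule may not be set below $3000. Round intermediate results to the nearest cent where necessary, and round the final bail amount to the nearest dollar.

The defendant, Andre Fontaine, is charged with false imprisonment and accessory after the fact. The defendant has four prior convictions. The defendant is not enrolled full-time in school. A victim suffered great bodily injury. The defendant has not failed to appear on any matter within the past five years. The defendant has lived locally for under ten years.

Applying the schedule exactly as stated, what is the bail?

$81925

Base amounts from the schedule: false imprisonment $26250; accessory after the fact $30250.
Stacking rule: sum of all bases. $26250 + $30250 = $56500.
Net percentage adjustment: +5% +40% = +45%. $56500 × 1.45 = $81925.
$81925 is at or above the $3000 minimum.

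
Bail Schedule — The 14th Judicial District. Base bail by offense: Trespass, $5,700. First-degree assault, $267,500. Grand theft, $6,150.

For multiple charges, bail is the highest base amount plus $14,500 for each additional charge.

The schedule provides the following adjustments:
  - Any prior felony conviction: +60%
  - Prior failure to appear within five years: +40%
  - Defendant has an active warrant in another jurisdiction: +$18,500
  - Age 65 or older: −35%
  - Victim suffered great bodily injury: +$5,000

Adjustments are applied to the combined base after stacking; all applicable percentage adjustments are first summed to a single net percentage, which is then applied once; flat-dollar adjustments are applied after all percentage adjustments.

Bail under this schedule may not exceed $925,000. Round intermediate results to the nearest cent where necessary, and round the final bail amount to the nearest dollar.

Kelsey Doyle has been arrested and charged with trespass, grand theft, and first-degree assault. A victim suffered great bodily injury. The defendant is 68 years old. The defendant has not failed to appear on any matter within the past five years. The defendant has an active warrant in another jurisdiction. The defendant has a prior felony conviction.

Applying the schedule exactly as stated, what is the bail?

Base amounts from the schedule: trespass $5,700; grand theft $6,150; first-degree assault $267,500.
Stacking rule: highest base plus $14,500 per additional charge. Highest is first-degree assault at $267,500; 2 additional charges → +$29,000. Combined base = $296,500.
Net percentage adjustment: +60% −35% = +25%. $296,500 × 1.25 = $370,625.
Defendant has an active warrant in another jurisdiction (+$18,500 flat): $370,625 + $18,500 = $389,125.
Victim suffered great bodily injury (+$5,000 flat): $389,125 + $5,000 = $394,125.
$394,125 is within the $925,000 maximum.

$394,125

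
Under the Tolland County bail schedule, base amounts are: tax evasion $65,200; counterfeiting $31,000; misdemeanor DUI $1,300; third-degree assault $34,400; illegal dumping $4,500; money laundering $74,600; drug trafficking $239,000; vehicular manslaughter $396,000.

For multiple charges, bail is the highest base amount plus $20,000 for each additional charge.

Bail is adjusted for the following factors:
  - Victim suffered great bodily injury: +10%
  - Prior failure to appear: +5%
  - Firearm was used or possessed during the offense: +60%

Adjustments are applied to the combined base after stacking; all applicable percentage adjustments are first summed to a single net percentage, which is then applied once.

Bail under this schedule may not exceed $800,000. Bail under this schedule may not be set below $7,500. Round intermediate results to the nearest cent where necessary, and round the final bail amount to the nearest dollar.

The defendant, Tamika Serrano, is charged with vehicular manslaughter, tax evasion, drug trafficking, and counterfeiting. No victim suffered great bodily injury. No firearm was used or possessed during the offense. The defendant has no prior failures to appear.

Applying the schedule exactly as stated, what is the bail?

$456,000

Base amounts from the schedule: vehicular manslaughter $396,000; tax evasion $65,200; drug trafficking $239,000; counterfeiting $31,000.
Stacking rule: highest base plus $20,000 per additional charge. Highest is vehicular manslaughter at $396,000; 3 additional charges → +$60,000. Combined base = $456,000.
No adjustment factors apply to this defendant.
$456,000 is within the $800,000 maximum.
$456,000 is at or above the $7,500 minimum.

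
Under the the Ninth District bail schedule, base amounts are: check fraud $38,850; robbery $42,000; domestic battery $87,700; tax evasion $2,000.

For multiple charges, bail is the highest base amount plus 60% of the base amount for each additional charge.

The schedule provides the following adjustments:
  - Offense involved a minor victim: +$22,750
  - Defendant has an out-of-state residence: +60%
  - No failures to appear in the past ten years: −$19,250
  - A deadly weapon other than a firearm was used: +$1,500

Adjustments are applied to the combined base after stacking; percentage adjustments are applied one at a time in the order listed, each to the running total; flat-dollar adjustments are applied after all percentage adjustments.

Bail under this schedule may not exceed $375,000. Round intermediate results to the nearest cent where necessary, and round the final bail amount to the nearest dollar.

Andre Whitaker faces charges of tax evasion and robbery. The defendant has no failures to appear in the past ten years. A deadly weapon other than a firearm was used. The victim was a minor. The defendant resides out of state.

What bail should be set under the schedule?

Base amounts from the schedule: tax evasion $2,000; robbery $42,000.
Stacking rule: highest base plus 60% of each additional charge. Highest is robbery at $42,000. Additional: $2,000 × 60% = $1,200. Combined base = $42,000 + $1,200 = $43,200.
Defendant has an out-of-state residence (+60%): $43,200 × 1.6 = $69,120.
Offense involved a minor victim (+$22,750 flat): $69,120 + $22,750 = $91,870.
No failures to appear in the past ten years (−$19,250 flat): $91,870 − $19,250 = $72,620.
A deadly weapon other than a firearm was used (+$1,500 flat): $72,620 + $1,500 = $74,120.
$74,120 is within the $375,000 maximum.

$74,120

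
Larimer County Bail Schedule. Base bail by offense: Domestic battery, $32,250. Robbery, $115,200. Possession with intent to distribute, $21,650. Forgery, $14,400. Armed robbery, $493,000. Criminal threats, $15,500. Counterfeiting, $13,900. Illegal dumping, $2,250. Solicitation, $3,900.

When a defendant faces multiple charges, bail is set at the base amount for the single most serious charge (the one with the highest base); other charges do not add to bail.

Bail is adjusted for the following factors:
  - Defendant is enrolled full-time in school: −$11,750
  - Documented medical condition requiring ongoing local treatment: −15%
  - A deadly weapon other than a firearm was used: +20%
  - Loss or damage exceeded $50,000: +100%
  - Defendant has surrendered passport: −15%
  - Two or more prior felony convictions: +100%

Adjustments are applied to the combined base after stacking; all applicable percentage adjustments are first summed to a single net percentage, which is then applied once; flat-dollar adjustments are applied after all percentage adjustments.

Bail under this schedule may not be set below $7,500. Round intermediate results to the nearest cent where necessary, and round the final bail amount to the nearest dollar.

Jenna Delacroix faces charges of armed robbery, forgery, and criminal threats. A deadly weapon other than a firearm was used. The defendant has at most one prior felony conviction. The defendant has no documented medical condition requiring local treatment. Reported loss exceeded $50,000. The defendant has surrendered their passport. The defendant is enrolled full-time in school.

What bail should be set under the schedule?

Base amounts from the schedule: armed robbery $493,000; forgery $14,400; criminal threats $15,500.
Stacking rule: use the highest base only. Highest is armed robbery at $493,000. Combined base = $493,000.
Net percentage adjustment: +20% +100% −15% = +105%. $493,000 × 2.05 = $1,010,650.
Defendant is enrolled full-time in school (−$11,750 flat): $1,010,650 − $11,750 = $998,900.
$998,900 is at or above the $7,500 minimum.

$998,900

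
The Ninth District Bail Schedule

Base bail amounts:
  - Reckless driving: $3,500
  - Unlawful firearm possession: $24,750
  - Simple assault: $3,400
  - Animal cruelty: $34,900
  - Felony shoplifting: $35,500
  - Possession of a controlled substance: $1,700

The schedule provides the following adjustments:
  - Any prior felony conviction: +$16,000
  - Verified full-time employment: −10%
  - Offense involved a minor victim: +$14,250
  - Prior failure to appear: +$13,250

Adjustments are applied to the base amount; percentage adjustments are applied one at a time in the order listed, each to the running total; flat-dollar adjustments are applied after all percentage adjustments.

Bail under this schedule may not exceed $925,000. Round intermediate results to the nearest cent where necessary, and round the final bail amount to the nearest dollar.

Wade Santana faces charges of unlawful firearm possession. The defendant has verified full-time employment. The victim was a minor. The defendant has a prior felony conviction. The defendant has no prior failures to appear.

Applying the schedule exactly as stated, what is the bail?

$52,525

Base amounts from the schedule: unlawful firearm possession $24,750.
Single charge. Combined base = $24,750.
Verified full-time employment (−10%): $24,750 × 0.9 = $22,275.
Any prior felony conviction (+$16,000 flat): $22,275 + $16,000 = $38,275.
Offense involved a minor victim (+$14,250 flat): $38,275 + $14,250 = $52,525.
$52,525 is within the $925,000 maximum.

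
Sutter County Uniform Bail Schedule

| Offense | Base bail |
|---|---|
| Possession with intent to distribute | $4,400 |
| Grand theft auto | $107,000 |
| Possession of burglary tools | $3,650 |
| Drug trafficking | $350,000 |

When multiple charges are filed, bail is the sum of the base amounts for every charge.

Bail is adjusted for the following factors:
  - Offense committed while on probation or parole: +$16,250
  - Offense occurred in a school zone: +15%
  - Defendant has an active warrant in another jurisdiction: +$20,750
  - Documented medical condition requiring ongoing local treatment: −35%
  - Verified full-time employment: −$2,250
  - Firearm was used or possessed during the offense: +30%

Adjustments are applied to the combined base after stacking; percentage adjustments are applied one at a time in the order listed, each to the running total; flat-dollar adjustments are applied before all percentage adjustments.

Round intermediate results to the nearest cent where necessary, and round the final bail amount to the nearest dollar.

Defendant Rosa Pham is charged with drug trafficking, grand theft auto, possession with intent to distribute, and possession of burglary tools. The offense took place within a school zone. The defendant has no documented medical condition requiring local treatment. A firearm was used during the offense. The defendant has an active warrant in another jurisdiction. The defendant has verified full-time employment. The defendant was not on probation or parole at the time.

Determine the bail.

$722,907

Base amounts from the schedule: drug trafficking $350,000; grand theft auto $107,000; possession with intent to distribute $4,400; possession of burglary tools $3,650.
Stacking rule: sum of all bases. $350,000 + $107,000 + $4,400 + $3,650 = $465,050.
Defendant has an active warrant in another jurisdiction (+$20,750 flat): $465,050 + $20,750 = $485,800.
Verified full-time employment (−$2,250 flat): $485,800 − $2,250 = $483,550.
Offense occurred in a school zone (+15%): $483,550 × 1.15 = $556,082.50.
Firearm was used or possessed during the offense (+30%): $556,082.50 × 1.3 = $722,907.25.
Rounded to the nearest dollar: $722,907.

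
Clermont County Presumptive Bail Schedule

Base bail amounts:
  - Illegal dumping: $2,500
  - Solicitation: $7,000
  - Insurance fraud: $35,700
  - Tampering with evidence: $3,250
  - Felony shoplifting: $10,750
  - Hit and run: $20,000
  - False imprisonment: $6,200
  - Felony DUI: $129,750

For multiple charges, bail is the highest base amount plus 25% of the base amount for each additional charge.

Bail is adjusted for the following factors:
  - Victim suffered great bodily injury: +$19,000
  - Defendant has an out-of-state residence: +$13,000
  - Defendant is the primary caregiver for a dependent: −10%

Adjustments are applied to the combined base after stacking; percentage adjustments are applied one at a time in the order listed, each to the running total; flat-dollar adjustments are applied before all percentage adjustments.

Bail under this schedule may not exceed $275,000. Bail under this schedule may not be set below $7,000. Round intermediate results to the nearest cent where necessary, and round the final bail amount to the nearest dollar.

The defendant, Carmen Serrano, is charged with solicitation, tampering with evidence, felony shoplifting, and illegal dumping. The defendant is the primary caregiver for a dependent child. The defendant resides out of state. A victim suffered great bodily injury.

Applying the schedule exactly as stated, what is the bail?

$41,344

Base amounts from the schedule: solicitation $7,000; tampering with evidence $3,250; felony shoplifting $10,750; illegal dumping $2,500.
Stacking rule: highest base plus 25% of each additional charge. Highest is felony shoplifting at $10,750. Additional: $7,000 × 25% = $1,750; $3,250 × 25% = $812.50; $2,500 × 25% = $625. Combined base = $10,750 + $3,187.50 = $13,937.50.
Victim suffered great bodily injury (+$19,000 flat): $13,937.50 + $19,000 = $32,937.50.
Defendant has an out-of-state residence (+$13,000 flat): $32,937.50 + $13,000 = $45,937.50.
Defendant is the primary caregiver for a dependent (−10%): $45,937.50 × 0.9 = $41,343.75.
$41,343.75 is within the $275,000 maximum.
$41,343.75 is at or above the $7,000 minimum.
Rounded to the nearest dollar: $41,344.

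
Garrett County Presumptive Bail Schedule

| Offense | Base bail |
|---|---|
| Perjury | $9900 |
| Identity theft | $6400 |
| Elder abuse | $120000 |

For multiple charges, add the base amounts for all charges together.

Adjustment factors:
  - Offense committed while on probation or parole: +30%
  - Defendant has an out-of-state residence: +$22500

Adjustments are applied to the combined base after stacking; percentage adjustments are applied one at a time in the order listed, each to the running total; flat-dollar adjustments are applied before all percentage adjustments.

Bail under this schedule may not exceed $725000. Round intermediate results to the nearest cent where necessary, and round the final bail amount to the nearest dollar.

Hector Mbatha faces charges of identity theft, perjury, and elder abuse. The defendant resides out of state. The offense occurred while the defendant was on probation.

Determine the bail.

Base amounts from the schedule: identity theft $6400; perjury $9900; elder abuse $120000.
Stacking rule: sum of all bases. $6400 + $9900 + $120000 = $136300.
Defendant has an out-of-state residence (+$22500 flat): $136300 + $22500 = $158800.
Offense committed while on probation or parole (+30%): $158800 × 1.3 = $206440.
$206440 is within the $725000 maximum.

$206440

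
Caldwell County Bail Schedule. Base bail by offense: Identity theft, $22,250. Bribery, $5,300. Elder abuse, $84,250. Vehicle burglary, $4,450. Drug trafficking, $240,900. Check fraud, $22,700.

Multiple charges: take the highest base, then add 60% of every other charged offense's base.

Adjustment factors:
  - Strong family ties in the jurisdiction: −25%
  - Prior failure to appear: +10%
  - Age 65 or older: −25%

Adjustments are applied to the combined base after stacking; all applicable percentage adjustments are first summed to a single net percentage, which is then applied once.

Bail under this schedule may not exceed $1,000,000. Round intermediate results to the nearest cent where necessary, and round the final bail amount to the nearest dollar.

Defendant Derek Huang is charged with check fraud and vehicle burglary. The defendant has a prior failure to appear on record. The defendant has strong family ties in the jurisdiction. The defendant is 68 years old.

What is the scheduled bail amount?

$15,222

Base amounts from the schedule: check fraud $22,700; vehicle burglary $4,450.
Stacking rule: highest base plus 60% of each additional charge. Highest is check fraud at $22,700. Additional: $4,450 × 60% = $2,670. Combined base = $22,700 + $2,670 = $25,370.
Net percentage adjustment: −25% +10% −25% = −40%. $25,370 × 0.6 = $15,222.
$15,222 is within the $1,000,000 maximum.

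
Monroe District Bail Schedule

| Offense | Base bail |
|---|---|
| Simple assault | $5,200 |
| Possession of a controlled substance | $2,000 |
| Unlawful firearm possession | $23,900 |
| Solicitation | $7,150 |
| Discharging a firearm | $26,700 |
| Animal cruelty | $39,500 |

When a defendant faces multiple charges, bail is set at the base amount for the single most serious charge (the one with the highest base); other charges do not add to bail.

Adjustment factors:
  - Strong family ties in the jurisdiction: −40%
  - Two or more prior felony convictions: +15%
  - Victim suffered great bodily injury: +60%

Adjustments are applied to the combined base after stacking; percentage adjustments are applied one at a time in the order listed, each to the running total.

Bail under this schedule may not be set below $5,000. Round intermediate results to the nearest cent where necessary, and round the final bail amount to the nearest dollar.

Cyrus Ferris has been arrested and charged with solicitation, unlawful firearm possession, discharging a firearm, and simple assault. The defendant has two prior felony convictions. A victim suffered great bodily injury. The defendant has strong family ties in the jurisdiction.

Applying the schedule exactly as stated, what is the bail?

$29,477

Base amounts from the schedule: solicitation $7,150; unlawful firearm possession $23,900; discharging a firearm $26,700; simple assault $5,200.
Stacking rule: use the highest base only. Highest is discharging a firearm at $26,700. Combined base = $26,700.
Strong family ties in the jurisdiction (−40%): $26,700 × 0.6 = $16,020.
Two or more prior felony convictions (+15%): $16,020 × 1.15 = $18,423.
Victim suffered great bodily injury (+60%): $18,423 × 1.6 = $29,476.80.
$29,476.80 is at or above the $5,000 minimum.
Rounded to the nearest dollar: $29,477.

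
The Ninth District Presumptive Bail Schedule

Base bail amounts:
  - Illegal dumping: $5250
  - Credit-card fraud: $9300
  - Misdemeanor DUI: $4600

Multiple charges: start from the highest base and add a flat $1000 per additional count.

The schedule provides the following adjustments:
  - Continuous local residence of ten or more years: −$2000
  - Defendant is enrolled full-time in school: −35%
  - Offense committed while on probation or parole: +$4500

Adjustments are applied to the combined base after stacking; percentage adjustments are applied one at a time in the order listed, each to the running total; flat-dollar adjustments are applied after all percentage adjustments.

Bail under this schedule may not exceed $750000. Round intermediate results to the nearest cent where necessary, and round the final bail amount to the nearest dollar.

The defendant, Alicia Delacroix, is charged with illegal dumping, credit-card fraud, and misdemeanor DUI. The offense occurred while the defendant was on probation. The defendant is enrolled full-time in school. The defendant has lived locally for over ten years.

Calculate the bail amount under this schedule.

Base amounts from the schedule: illegal dumping $5250; credit-card fraud $9300; misdemeanor DUI $4600.
Stacking rule: highest base plus $1000 per additional charge. Highest is credit-card fraud at $9300; 2 additional charges → +$2000. Combined base = $11300.
Defendant is enrolled full-time in school (−35%): $11300 × 0.65 = $7345.
Continuous local residence of ten or more years (−$2000 flat): $7345 − $2000 = $5345.
Offense committed while on probation or parole (+$4500 flat): $5345 + $4500 = $9845.
$9845 is within the $750000 maximum.

$9845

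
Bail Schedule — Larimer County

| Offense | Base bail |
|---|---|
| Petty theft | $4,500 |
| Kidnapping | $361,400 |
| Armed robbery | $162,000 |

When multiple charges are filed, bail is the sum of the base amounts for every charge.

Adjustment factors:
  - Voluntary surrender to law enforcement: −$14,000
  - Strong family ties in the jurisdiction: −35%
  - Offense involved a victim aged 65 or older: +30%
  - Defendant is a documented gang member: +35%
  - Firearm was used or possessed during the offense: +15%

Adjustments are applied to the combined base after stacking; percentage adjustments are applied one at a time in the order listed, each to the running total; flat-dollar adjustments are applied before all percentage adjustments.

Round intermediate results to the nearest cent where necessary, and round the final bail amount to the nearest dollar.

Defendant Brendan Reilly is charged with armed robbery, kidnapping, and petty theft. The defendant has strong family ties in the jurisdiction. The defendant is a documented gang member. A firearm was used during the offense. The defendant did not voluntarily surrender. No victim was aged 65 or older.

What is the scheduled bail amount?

Base amounts from the schedule: armed robbery $162,000; kidnapping $361,400; petty theft $4,500.
Stacking rule: sum of all bases. $162,000 + $361,400 + $4,500 = $527,900.
Strong family ties in the jurisdiction (−35%): $527,900 × 0.65 = $343,135.
Defendant is a documented gang member (+35%): $343,135 × 1.35 = $463,232.25.
Firearm was used or possessed during the offense (+15%): $463,232.25 × 1.15 = $532,717.09.
Rounded to the nearest dollar: $532,717.

$532,717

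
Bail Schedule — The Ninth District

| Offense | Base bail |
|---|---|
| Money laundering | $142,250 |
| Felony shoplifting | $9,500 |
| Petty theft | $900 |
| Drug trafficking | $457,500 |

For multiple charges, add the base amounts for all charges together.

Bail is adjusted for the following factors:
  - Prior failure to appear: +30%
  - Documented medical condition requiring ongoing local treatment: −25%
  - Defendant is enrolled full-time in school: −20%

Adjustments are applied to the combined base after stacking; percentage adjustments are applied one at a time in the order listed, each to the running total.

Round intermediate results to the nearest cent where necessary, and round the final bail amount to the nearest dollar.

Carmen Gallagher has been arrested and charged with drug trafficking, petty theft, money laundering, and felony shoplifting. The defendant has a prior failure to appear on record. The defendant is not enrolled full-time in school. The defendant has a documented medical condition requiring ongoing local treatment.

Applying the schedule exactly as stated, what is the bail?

Base amounts from the schedule: drug trafficking $457,500; petty theft $900; money laundering $142,250; felony shoplifting $9,500.
Stacking rule: sum of all bases. $457,500 + $900 + $142,250 + $9,500 = $610,150.
Prior failure to appear (+30%): $610,150 × 1.3 = $793,195.
Documented medical condition requiring ongoing local treatment (−25%): $793,195 × 0.75 = $594,896.25.
Rounded to the nearest dollar: $594,896.

$594,896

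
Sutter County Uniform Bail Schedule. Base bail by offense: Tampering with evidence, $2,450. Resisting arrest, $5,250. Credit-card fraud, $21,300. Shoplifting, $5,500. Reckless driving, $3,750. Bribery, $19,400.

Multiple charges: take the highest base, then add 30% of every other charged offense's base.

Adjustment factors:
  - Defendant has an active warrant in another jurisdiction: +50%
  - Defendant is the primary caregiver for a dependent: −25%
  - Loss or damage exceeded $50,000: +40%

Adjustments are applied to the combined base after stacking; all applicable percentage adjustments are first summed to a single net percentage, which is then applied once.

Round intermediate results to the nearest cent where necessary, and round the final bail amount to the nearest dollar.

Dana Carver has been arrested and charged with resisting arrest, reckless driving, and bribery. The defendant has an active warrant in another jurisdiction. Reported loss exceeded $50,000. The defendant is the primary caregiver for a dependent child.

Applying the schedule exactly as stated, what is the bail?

Base amounts from the schedule: resisting arrest $5,250; reckless driving $3,750; bribery $19,400.
Stacking rule: highest base plus 30% of each additional charge. Highest is bribery at $19,400. Additional: $5,250 × 30% = $1,575; $3,750 × 30% = $1,125. Combined base = $19,400 + $2,700 = $22,100.
Net percentage adjustment: +50% −25% +40% = +65%. $22,100 × 1.65 = $36,465.

$36,465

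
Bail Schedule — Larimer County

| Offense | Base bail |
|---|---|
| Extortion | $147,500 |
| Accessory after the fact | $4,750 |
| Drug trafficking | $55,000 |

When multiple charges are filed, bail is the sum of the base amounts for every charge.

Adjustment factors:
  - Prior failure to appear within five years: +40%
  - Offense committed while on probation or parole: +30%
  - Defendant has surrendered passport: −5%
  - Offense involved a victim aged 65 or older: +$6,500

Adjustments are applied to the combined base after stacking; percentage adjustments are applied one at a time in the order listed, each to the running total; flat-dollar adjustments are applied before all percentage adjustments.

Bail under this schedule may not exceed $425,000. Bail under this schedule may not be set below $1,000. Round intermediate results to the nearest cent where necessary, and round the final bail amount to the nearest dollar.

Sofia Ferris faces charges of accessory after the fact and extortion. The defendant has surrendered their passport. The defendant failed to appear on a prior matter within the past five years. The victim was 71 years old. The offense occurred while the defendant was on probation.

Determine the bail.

$274,479

Base amounts from the schedule: accessory after the fact $4,750; extortion $147,500.
Stacking rule: sum of all bases. $4,750 + $147,500 = $152,250.
Offense involved a victim aged 65 or older (+$6,500 flat): $152,250 + $6,500 = $158,750.
Prior failure to appear within five years (+40%): $158,750 × 1.4 = $222,250.
Offense committed while on probation or parole (+30%): $222,250 × 1.3 = $288,925.
Defendant has surrendered passport (−5%): $288,925 × 0.95 = $274,478.75.
$274,478.75 is within the $425,000 maximum.
$274,478.75 is at or above the $1,000 minimum.
Rounded to the nearest dollar: $274,479.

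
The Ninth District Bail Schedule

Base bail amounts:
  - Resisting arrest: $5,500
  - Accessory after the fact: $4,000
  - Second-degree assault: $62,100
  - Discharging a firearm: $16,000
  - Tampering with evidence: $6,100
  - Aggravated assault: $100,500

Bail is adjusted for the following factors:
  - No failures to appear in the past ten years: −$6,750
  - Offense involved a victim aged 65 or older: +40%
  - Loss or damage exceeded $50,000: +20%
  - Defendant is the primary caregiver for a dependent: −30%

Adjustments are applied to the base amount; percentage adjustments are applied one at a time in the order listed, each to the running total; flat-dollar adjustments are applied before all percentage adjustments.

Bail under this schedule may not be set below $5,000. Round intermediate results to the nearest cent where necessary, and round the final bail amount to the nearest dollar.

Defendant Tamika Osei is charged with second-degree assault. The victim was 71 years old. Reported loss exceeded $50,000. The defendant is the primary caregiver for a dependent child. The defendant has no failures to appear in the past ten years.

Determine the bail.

Base amounts from the schedule: second-degree assault $62,100.
Single charge. Combined base = $62,100.
No failures to appear in the past ten years (−$6,750 flat): $62,100 − $6,750 = $55,350.
Offense involved a victim aged 65 or older (+40%): $55,350 × 1.4 = $77,490.
Loss or damage exceeded $50,000 (+20%): $77,490 × 1.2 = $92,988.
Defendant is the primary caregiver for a dependent (−30%): $92,988 × 0.7 = $65,091.60.
$65,091.60 is at or above the $5,000 minimum.
Rounded to the nearest dollar: $65,092.

$65,092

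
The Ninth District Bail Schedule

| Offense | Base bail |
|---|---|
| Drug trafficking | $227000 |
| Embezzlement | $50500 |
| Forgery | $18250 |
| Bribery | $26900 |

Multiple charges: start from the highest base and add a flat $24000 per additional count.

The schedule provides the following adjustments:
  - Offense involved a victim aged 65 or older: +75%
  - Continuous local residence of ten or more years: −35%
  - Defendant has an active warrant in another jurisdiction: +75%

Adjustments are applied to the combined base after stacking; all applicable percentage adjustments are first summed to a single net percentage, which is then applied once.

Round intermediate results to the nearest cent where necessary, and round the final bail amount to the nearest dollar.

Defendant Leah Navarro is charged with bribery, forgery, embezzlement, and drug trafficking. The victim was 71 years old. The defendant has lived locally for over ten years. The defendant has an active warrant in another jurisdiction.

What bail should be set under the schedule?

Base amounts from the schedule: bribery $26900; forgery $18250; embezzlement $50500; drug trafficking $227000.
Stacking rule: highest base plus $24000 per additional charge. Highest is drug trafficking at $227000; 3 additional charges → +$72000. Combined base = $299000.
Net percentage adjustment: +75% −35% +75% = +115%. $299000 × 2.15 = $642850.

$642850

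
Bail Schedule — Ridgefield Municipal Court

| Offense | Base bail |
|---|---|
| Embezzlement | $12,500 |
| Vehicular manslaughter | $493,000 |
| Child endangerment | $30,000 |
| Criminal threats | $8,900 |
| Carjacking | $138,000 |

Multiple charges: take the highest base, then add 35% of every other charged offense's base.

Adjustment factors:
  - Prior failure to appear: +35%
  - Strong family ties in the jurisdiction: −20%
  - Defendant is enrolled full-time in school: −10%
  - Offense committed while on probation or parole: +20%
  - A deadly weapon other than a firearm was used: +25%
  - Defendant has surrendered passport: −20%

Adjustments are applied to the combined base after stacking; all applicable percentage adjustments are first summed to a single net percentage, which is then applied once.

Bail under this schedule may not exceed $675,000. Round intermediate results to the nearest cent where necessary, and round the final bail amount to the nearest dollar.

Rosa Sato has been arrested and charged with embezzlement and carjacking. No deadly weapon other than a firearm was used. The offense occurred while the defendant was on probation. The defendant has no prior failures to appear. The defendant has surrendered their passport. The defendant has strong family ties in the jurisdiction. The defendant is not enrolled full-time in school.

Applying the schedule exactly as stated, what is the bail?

$113,900

Base amounts from the schedule: embezzlement $12,500; carjacking $138,000.
Stacking rule: highest base plus 35% of each additional charge. Highest is carjacking at $138,000. Additional: $12,500 × 35% = $4,375. Combined base = $138,000 + $4,375 = $142,375.
Net percentage adjustment: −20% +20% −20% = −20%. $142,375 × 0.8 = $113,900.
$113,900 is within the $675,000 maximum.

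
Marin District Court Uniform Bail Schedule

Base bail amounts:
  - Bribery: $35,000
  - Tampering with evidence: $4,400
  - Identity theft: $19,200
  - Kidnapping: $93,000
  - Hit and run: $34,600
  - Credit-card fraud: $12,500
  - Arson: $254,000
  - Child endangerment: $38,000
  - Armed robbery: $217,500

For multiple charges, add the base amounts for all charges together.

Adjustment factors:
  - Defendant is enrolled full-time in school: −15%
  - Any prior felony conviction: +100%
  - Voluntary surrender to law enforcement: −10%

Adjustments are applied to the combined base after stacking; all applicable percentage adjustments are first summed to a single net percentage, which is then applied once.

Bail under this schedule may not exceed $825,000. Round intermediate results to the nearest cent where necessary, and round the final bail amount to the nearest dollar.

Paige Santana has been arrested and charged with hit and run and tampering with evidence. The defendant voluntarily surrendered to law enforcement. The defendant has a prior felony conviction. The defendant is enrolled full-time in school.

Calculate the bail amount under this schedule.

Base amounts from the schedule: hit and run $34,600; tampering with evidence $4,400.
Stacking rule: sum of all bases. $34,600 + $4,400 = $39,000.
Net percentage adjustment: −15% +100% −10% = +75%. $39,000 × 1.75 = $68,250.
$68,250 is within the $825,000 maximum.

$68,250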